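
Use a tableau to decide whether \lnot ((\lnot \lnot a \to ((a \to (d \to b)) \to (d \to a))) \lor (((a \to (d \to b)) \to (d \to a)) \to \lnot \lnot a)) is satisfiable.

Unsatisfiable

Initial set: {\lnot ((\lnot \lnot a \to ((a \to (d \to b)) \to (d \to a))) \lor (((a \to (d \to b)) \to (d \to a)) \to \lnot \lnot a))}.
\lnot ((\lnot \lnot a \to ((a \to (d \to b)) \to (d \to a))) \lor (((a \to (d \to b)) \to (d \to a)) \to \lnot \lnot a)): α-rule — add \lnot (\lnot \lnot a \to ((a \to (d \to b)) \to (d \to a))), \lnot (((a \to (d \to b)) \to (d \to a)) \to \lnot \lnot a).
\lnot (\lnot \lnot a \to ((a \to (d \to b)) \to (d \to a))): α-rule — add \lnot \lnot a, \lnot ((a \to (d \to b)) \to (d \to a)).
\lnot (((a \to (d \to b)) \to (d \to a)) \to \lnot \lnot a): α-rule — add ((a \to (d \to b)) \to (d \to a)), \lnot \lnot \lnot a.
\lnot \lnot a: drop double negation, giving a.
\lnot ((a \to (d \to b)) \to (d \to a)): α-rule — add (a \to (d \to b)), \lnot (d \to a).
\lnot \lnot \lnot a: drop double negation, giving \lnot a.
× closes — contains both a and \lnot a.
All 1 branch closes.
Every branch closed; the formula is unsatisfiable.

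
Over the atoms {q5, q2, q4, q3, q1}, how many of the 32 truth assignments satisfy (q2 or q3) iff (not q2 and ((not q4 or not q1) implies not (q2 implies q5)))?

Initial set: {((q2 or q3) iff (not q2 and ((not q4 or not q1) implies not (q2 implies q5))))}.
((q2 or q3) iff (not q2 and ((not q4 or not q1) implies not (q2 implies q5)))): β-rule — branch into (q2 or q3), (not q2 and ((not q4 or not q1) implies not (q2 implies q5)))  //  not (q2 or q3), not (not q2 and ((not q4 or not q1) implies not (q2 implies q5))).
  branch 1 (add (q2 or q3), (not q2 and ((not q4 or not q1) implies not (q2 implies q5)))):
    (not q2 and ((not q4 or not q1) implies not (q2 implies q5))): α-rule — add not q2, ((not q4 or not q1) implies not (q2 implies q5)).
    (q2 or q3): β-rule — branch into q2  //  q3.
      branch 1.1 (add q2):
        × closes — contains both q2 and not q2.
      branch 1.2 (add q3):
        ((not q4 or not q1) implies not (q2 implies q5)): β-rule — branch into not (not q4 or not q1)  //  not (q2 implies q5).
          branch 1.2.1 (add not (not q4 or not q1)):
            not (not q4 or not q1): α-rule — add not not q4, not not q1.
            ○ open, literals {q1=true, q2=false, q3=true, q4=true}.
          branch 1.2.2 (add not (q2 implies q5)):
            not (q2 implies q5): α-rule — add q2, not q5.
            × closes — contains both q2 and not q2.
  branch 2 (add not (q2 or q3), not (not q2 and ((not q4 or not q1) implies not (q2 implies q5)))):
    not (q2 or q3): α-rule — add not q2, not q3.
    not (not q2 and ((not q4 or not q1) implies not (q2 implies q5))): β-rule — branch into not not q2  //  not ((not q4 or not q1) implies not (q2 implies q5)).
      branch 2.1 (add not not q2):
        × closes — contains both q2 and not q2.
      branch 2.2 (add not ((not q4 or not q1) implies not (q2 implies q5))):
        not ((not q4 or not q1) implies not (q2 implies q5)): α-rule — add (not q4 or not q1), not not (q2 implies q5).
        (not q4 or not q1): β-rule — branch into not q4  //  not q1.
          branch 2.2.1 (add not q4):
            not not (q2 implies q5): β-rule — branch into not q2  //  q5.
              branch 2.2.1.1 (add not q2):
                ○ open, literals {q2=false, q3=false, q4=false}.
              branch 2.2.1.2 (add q5):
                ○ open, literals {q2=false, q3=false, q4=false, q5=true}.
          branch 2.2.2 (add not q1):
            not not (q2 implies q5): β-rule — branch into not q2  //  q5.
              branch 2.2.2.1 (add not q2):
                ○ open, literals {q1=false, q2=false, q3=false}.
              branch 2.2.2.2 (add q5):
                ○ open, literals {q1=false, q2=false, q3=false, q5=true}.
3 branches closed, 5 open.
Each open branch fixes some atoms; the unmentioned ones are free. Counting distinct full assignments: branch {q1=true, q2=false, q3=true, q4=true} (q5) contributes 2 new; branch {q2=false, q3=false, q4=false} (q5, q1) contributes 4 new; branch {q2=false, q3=false, q4=false, q5=true} (q1) contributes 0 new; branch {q1=false, q2=false, q3=false} (q5, q4) contributes 2 new; branch {q1=false, q2=false, q3=false, q5=true} (q4) contributes 0 new. Total: 8.

8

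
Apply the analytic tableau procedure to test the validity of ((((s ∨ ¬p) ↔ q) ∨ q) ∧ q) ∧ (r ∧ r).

Assume the negation and expand:
Initial set: {¬(((((s ∨ ¬p) ↔ q) ∨ q) ∧ q) ∧ (r ∧ r))}.
¬(((((s ∨ ¬p) ↔ q) ∨ q) ∧ q) ∧ (r ∧ r)): β-rule — branch into ¬((((s ∨ ¬p) ↔ q) ∨ q) ∧ q)  //  ¬(r ∧ r).
  branch 1 (add ¬((((s ∨ ¬p) ↔ q) ∨ q) ∧ q)):
    ¬((((s ∨ ¬p) ↔ q) ∨ q) ∧ q): β-rule — branch into ¬(((s ∨ ¬p) ↔ q) ∨ q)  //  ¬q.
      branch 1.1 (add ¬(((s ∨ ¬p) ↔ q) ∨ q)):
        ¬(((s ∨ ¬p) ↔ q) ∨ q): α-rule — add ¬((s ∨ ¬p) ↔ q), ¬q.
        ¬((s ∨ ¬p) ↔ q): β-rule — branch into (s ∨ ¬p), ¬q  //  ¬(s ∨ ¬p), q.
          branch 1.1.1 (add (s ∨ ¬p), ¬q):
            (s ∨ ¬p): β-rule — branch into s  //  ¬p.
              branch 1.1.1.1 (add s):
                ○ open, literals {q=F, s=T}.
              branch 1.1.1.2 (add ¬p):
                ○ open, literals {p=F, q=F}.
          branch 1.1.2 (add ¬(s ∨ ¬p), q):
            × closes — contains both q and ¬q.
      branch 1.2 (add ¬q):
        ○ open, literals {q=F}.
  branch 2 (add ¬(r ∧ r)):
    ¬(r ∧ r): β-rule — branch into ¬r  //  ¬r.
      branch 2.1 (add ¬r):
        ○ open, literals {r=F}.
      branch 2.2 (add ¬r):
        ○ open, literals {r=F}.
1 branch closed, 5 open.
An open branch gives a countermodel: q=F, s=T (unmentioned atoms arbitrary); under it the original formula is false.

Not valid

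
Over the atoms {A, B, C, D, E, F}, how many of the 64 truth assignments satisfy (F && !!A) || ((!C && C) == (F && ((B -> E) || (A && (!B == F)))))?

Initial set: {((F && !!A) || ((!C && C) == (F && ((B -> E) || (A && (!B == F))))))}.
((F && !!A) || ((!C && C) == (F && ((B -> E) || (A && (!B == F)))))): β-rule — branch into (F && !!A)  //  ((!C && C) == (F && ((B -> E) || (A && (!B == F))))).
  branch 1 (add (F && !!A)):
    (F && !!A): α-rule — add F, !!A.
    !!A: drop double negation, giving A.
    ○ open, literals {A=T, F=T}.
  branch 2 (add ((!C && C) == (F && ((B -> E) || (A && (!B == F)))))):
    ((!C && C) == (F && ((B -> E) || (A && (!B == F))))): β-rule — branch into (!C && C), (F && ((B -> E) || (A && (!B == F))))  //  !(!C && C), !(F && ((B -> E) || (A && (!B == F)))).
      branch 2.1 (add (!C && C), (F && ((B -> E) || (A && (!B == F))))):
        (!C && C): α-rule — add !C, C.
        × closes — contains both C and !C.
      branch 2.2 (add !(!C && C), !(F && ((B -> E) || (A && (!B == F))))):
        !(!C && C): β-rule — branch into !!C  //  !C.
          branch 2.2.1 (add !!C):
            !(F && ((B -> E) || (A && (!B == F)))): β-rule — branch into !F  //  !((B -> E) || (A && (!B == F))).
              branch 2.2.1.1 (add !F):
                ○ open, literals {C=T, F=F}.
              branch 2.2.1.2 (add !((B -> E) || (A && (!B == F)))):
                !((B -> E) || (A && (!B == F))): α-rule — add !(B -> E), !(A && (!B == F)).
                !(B -> E): α-rule — add B, !E.
                !(A && (!B == F)): β-rule — branch into !A  //  !(!B == F).
                  branch 2.2.1.2.1 (add !A):
                    ○ open, literals {A=F, B=T, C=T, E=F}.
                  branch 2.2.1.2.2 (add !(!B == F)):
                    !(!B == F): β-rule — branch into !B, !F  //  !!B, F.
                      branch 2.2.1.2.2.1 (add !B, !F):
                        × closes — contains both B and !B.
                      branch 2.2.1.2.2.2 (add !!B, F):
                        ○ open, literals {B=T, C=T, E=F, F=T}.
          branch 2.2.2 (add !C):
            !(F && ((B -> E) || (A && (!B == F)))): β-rule — branch into !F  //  !((B -> E) || (A && (!B == F))).
              branch 2.2.2.1 (add !F):
                ○ open, literals {C=F, F=F}.
              branch 2.2.2.2 (add !((B -> E) || (A && (!B == F)))):
                !((B -> E) || (A && (!B == F))): α-rule — add !(B -> E), !(A && (!B == F)).
                !(B -> E): α-rule — add B, !E.
                !(A && (!B == F)): β-rule — branch into !A  //  !(!B == F).
                  branch 2.2.2.2.1 (add !A):
                    ○ open, literals {A=F, B=T, C=F, E=F}.
                  branch 2.2.2.2.2 (add !(!B == F)):
                    !(!B == F): β-rule — branch into !B, !F  //  !!B, F.
                      branch 2.2.2.2.2.1 (add !B, !F):
                        × closes — contains both B and !B.
                      branch 2.2.2.2.2.2 (add !!B, F):
                        ○ open, literals {B=T, C=F, E=F, F=T}.
3 branches closed, 7 open.
Each open branch fixes some atoms; the unmentioned ones are free. Counting distinct full assignments: branch {A=T, F=T} (B, C, D, E) contributes 16 new; branch {C=T, F=F} (A, B, D, E) contributes 16 new; branch {A=F, B=T, C=T, E=F} (D, F) contributes 2 new; branch {B=T, C=T, E=F, F=T} (A, D) contributes 0 new; branch {C=F, F=F} (A, B, D, E) contributes 16 new; branch {A=F, B=T, C=F, E=F} (D, F) contributes 2 new; branch {B=T, C=F, E=F, F=T} (A, D) contributes 0 new. Total: 52.

52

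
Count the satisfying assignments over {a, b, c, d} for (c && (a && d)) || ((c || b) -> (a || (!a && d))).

Initial set: {((c && (a && d)) || ((c || b) -> (a || (!a && d))))}.
((c && (a && d)) || ((c || b) -> (a || (!a && d)))): β-rule — branch into (c && (a && d))  //  ((c || b) -> (a || (!a && d))).
  branch 1 (add (c && (a && d))):
    (c && (a && d)): α-rule — add c, (a && d).
    (a && d): α-rule — add a, d.
    ○ open, literals {a=T, c=T, d=T}.
  branch 2 (add ((c || b) -> (a || (!a && d)))):
    ((c || b) -> (a || (!a && d))): β-rule — branch into !(c || b)  //  (a || (!a && d)).
      branch 2.1 (add !(c || b)):
        !(c || b): α-rule — add !c, !b.
        ○ open, literals {b=F, c=F}.
      branch 2.2 (add (a || (!a && d))):
        (a || (!a && d)): β-rule — branch into a  //  (!a && d).
          branch 2.2.1 (add a):
            ○ open, literals {a=T}.
          branch 2.2.2 (add (!a && d)):
            (!a && d): α-rule — add !a, d.
            ○ open, literals {a=F, d=T}.
0 branches closed, 4 open.
Each open branch fixes some atoms; the unmentioned ones are free. Counting distinct full assignments: branch {a=T, c=T, d=T} (b) contributes 2 new; branch {b=F, c=F} (a, d) contributes 4 new; branch {a=T} (b, c, d) contributes 4 new; branch {a=F, d=T} (b, c) contributes 3 new. Total: 13.

13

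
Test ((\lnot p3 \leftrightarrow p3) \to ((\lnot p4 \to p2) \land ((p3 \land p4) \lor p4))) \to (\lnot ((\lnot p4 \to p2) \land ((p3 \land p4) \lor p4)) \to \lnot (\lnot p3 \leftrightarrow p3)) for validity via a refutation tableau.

Assume the negation and expand:
Initial set: {\lnot (((\lnot p3 \leftrightarrow p3) \to ((\lnot p4 \to p2) \land ((p3 \land p4) \lor p4))) \to (\lnot ((\lnot p4 \to p2) \land ((p3 \land p4) \lor p4)) \to \lnot (\lnot p3 \leftrightarrow p3)))}.
\lnot (((\lnot p3 \leftrightarrow p3) \to ((\lnot p4 \to p2) \land ((p3 \land p4) \lor p4))) \to (\lnot ((\lnot p4 \to p2) \land ((p3 \land p4) \lor p4)) \to \lnot (\lnot p3 \leftrightarrow p3))): α-rule — add ((\lnot p3 \leftrightarrow p3) \to ((\lnot p4 \to p2) \land ((p3 \land p4) \lor p4))), \lnot (\lnot ((\lnot p4 \to p2) \land ((p3 \land p4) \lor p4)) \to \lnot (\lnot p3 \leftrightarrow p3)).
\lnot (\lnot ((\lnot p4 \to p2) \land ((p3 \land p4) \lor p4)) \to \lnot (\lnot p3 \leftrightarrow p3)): α-rule — add \lnot ((\lnot p4 \to p2) \land ((p3 \land p4) \lor p4)), \lnot \lnot (\lnot p3 \leftrightarrow p3).
((\lnot p3 \leftrightarrow p3) \to ((\lnot p4 \to p2) \land ((p3 \land p4) \lor p4))): β-rule — branch into \lnot (\lnot p3 \leftrightarrow p3)  //  ((\lnot p4 \to p2) \land ((p3 \land p4) \lor p4)).
  branch 1 (add \lnot (\lnot p3 \leftrightarrow p3)):
    \lnot ((\lnot p4 \to p2) \land ((p3 \land p4) \lor p4)): β-rule — branch into \lnot (\lnot p4 \to p2)  //  \lnot ((p3 \land p4) \lor p4).
      branch 1.1 (add \lnot (\lnot p4 \to p2)):
        \lnot (\lnot p4 \to p2): α-rule — add \lnot p4, \lnot p2.
        \lnot \lnot (\lnot p3 \leftrightarrow p3): β-rule — branch into \lnot p3, p3  //  \lnot \lnot p3, \lnot p3.
          branch 1.1.1 (add \lnot p3, p3):
            × closes — contains both p3 and \lnot p3.
          branch 1.1.2 (add \lnot \lnot p3, \lnot p3):
            × closes — contains both p3 and \lnot p3.
      branch 1.2 (add \lnot ((p3 \land p4) \lor p4)):
        \lnot ((p3 \land p4) \lor p4): α-rule — add \lnot (p3 \land p4), \lnot p4.
        \lnot \lnot (\lnot p3 \leftrightarrow p3): β-rule — branch into \lnot p3, p3  //  \lnot \lnot p3, \lnot p3.
          branch 1.2.1 (add \lnot p3, p3):
            × closes — contains both p3 and \lnot p3.
          branch 1.2.2 (add \lnot \lnot p3, \lnot p3):
            × closes — contains both p3 and \lnot p3.
  branch 2 (add ((\lnot p4 \to p2) \land ((p3 \land p4) \lor p4))):
    ((\lnot p4 \to p2) \land ((p3 \land p4) \lor p4)): α-rule — add (\lnot p4 \to p2), ((p3 \land p4) \lor p4).
    \lnot ((\lnot p4 \to p2) \land ((p3 \land p4) \lor p4)): β-rule — branch into \lnot (\lnot p4 \to p2)  //  \lnot ((p3 \land p4) \lor p4).
      branch 2.1 (add \lnot (\lnot p4 \to p2)):
        \lnot (\lnot p4 \to p2): α-rule — add \lnot p4, \lnot p2.
        \lnot \lnot (\lnot p3 \leftrightarrow p3): β-rule — branch into \lnot p3, p3  //  \lnot \lnot p3, \lnot p3.
          branch 2.1.1 (add \lnot p3, p3):
            × closes — contains both p3 and \lnot p3.
          branch 2.1.2 (add \lnot \lnot p3, \lnot p3):
            × closes — contains both p3 and \lnot p3.
      branch 2.2 (add \lnot ((p3 \land p4) \lor p4)):
        \lnot ((p3 \land p4) \lor p4): α-rule — add \lnot (p3 \land p4), \lnot p4.
        \lnot \lnot (\lnot p3 \leftrightarrow p3): β-rule — branch into \lnot p3, p3  //  \lnot \lnot p3, \lnot p3.
          branch 2.2.1 (add \lnot p3, p3):
            × closes — contains both p3 and \lnot p3.
          branch 2.2.2 (add \lnot \lnot p3, \lnot p3):
            × closes — contains both p3 and \lnot p3.
All 8 branches close.
Every branch closed, so the negation is unsatisfiable and the formula is valid.

Valid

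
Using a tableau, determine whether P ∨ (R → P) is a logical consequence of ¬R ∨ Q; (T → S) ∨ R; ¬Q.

Yes

Initial set: {(¬R ∨ Q); ((T → S) ∨ R); ¬Q; ¬(P ∨ (R → P))}.
¬(P ∨ (R → P)): α-rule — add ¬P, ¬(R → P).
¬(R → P): α-rule — add R, ¬P.
(¬R ∨ Q): β-rule — branch into ¬R  //  Q.
  branch 1 (add ¬R):
    × closes — contains both R and ¬R.
  branch 2 (add Q):
    × closes — contains both Q and ¬Q.
All 2 branches close.
Every branch closed, so the premises entail the conclusion.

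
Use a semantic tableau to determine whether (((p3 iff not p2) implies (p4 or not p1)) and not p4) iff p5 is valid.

Not valid

Assume the negation and expand:
Initial set: {F ((((p3 iff not p2) implies (p4 or not p1)) and not p4) iff p5)}.
F ((((p3 iff not p2) implies (p4 or not p1)) and not p4) iff p5): β-rule — branch into T (((p3 iff not p2) implies (p4 or not p1)) and not p4), F p5  //  F (((p3 iff not p2) implies (p4 or not p1)) and not p4), T p5.
  branch 1 (add T (((p3 iff not p2) implies (p4 or not p1)) and not p4), F p5):
    T (((p3 iff not p2) implies (p4 or not p1)) and not p4): α-rule — add T ((p3 iff not p2) implies (p4 or not p1)), T not p4.
    T ((p3 iff not p2) implies (p4 or not p1)): β-rule — branch into F (p3 iff not p2)  //  T (p4 or not p1).
      branch 1.1 (add F (p3 iff not p2)):
        F (p3 iff not p2): β-rule — branch into T p3, F not p2  //  F p3, T not p2.
          branch 1.1.1 (add T p3, F not p2):
            ○ open, literals {p2=true, p3=true, p4=false, p5=false}.
          branch 1.1.2 (add F p3, T not p2):
            ○ open, literals {p2=false, p3=false, p4=false, p5=false}.
      branch 1.2 (add T (p4 or not p1)):
        T (p4 or not p1): β-rule — branch into T p4  //  T not p1.
          branch 1.2.1 (add T p4):
            × closes — contains both p4 and not p4.
          branch 1.2.2 (add T not p1):
            ○ open, literals {p1=false, p4=false, p5=false}.
  branch 2 (add F (((p3 iff not p2) implies (p4 or not p1)) and not p4), T p5):
    F (((p3 iff not p2) implies (p4 or not p1)) and not p4): β-rule — branch into F ((p3 iff not p2) implies (p4 or not p1))  //  F not p4.
      branch 2.1 (add F ((p3 iff not p2) implies (p4 or not p1))):
        F ((p3 iff not p2) implies (p4 or not p1)): α-rule — add T (p3 iff not p2), F (p4 or not p1).
        F (p4 or not p1): α-rule — add F p4, F not p1.
        T (p3 iff not p2): β-rule — branch into T p3, T not p2  //  F p3, F not p2.
          branch 2.1.1 (add T p3, T not p2):
            ○ open, literals {p1=true, p2=false, p3=true, p4=false, p5=true}.
          branch 2.1.2 (add F p3, F not p2):
            ○ open, literals {p1=true, p2=true, p3=false, p4=false, p5=true}.
      branch 2.2 (add F not p4):
        ○ open, literals {p4=true, p5=true}.
1 branch closed, 6 open.
An open branch gives a countermodel: p2=true, p3=true, p4=false, p5=false (unmentioned atoms arbitrary); under it the original formula is false.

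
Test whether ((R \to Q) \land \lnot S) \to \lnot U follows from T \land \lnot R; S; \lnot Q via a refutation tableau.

Yes

Initial set: {(T \land \lnot R); S; \lnot Q; \lnot (((R \to Q) \land \lnot S) \to \lnot U)}.
(T \land \lnot R): α-rule — add T, \lnot R.
\lnot (((R \to Q) \land \lnot S) \to \lnot U): α-rule — add ((R \to Q) \land \lnot S), \lnot \lnot U.
((R \to Q) \land \lnot S): α-rule — add (R \to Q), \lnot S.
× closes — contains both S and \lnot S.
All 1 branch closes.
Every branch closed, so the premises entail the conclusion.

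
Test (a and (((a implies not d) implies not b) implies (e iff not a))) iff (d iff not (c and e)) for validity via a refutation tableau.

Not valid

Assume the negation and expand:
Initial set: {not ((a and (((a implies not d) implies not b) implies (e iff not a))) iff (d iff not (c and e)))}.
not ((a and (((a implies not d) implies not b) implies (e iff not a))) iff (d iff not (c and e))): β-rule — branch into (a and (((a implies not d) implies not b) implies (e iff not a))), not (d iff not (c and e))  //  not (a and (((a implies not d) implies not b) implies (e iff not a))), (d iff not (c and e)).
  branch 1 (add (a and (((a implies not d) implies not b) implies (e iff not a))), not (d iff not (c and e))):
    (a and (((a implies not d) implies not b) implies (e iff not a))): α-rule — add a, (((a implies not d) implies not b) implies (e iff not a)).
    not (d iff not (c and e)): β-rule — branch into d, not not (c and e)  //  not d, not (c and e).
      branch 1.1 (add d, not not (c and e)):
        not not (c and e): α-rule — add c, e.
        (((a implies not d) implies not b) implies (e iff not a)): β-rule — branch into not ((a implies not d) implies not b)  //  (e iff not a).
          branch 1.1.1 (add not ((a implies not d) implies not b)):
            not ((a implies not d) implies not b): α-rule — add (a implies not d), not not b.
            (a implies not d): β-rule — branch into not a  //  not d.
              branch 1.1.1.1 (add not a):
                × closes — contains both a and not a.
              branch 1.1.1.2 (add not d):
                × closes — contains both d and not d.
          branch 1.1.2 (add (e iff not a)):
            (e iff not a): β-rule — branch into e, not a  //  not e, not not a.
              branch 1.1.2.1 (add e, not a):
                × closes — contains both a and not a.
              branch 1.1.2.2 (add not e, not not a):
                × closes — contains both e and not e.
      branch 1.2 (add not d, not (c and e)):
        (((a implies not d) implies not b) implies (e iff not a)): β-rule — branch into not ((a implies not d) implies not b)  //  (e iff not a).
          branch 1.2.1 (add not ((a implies not d) implies not b)):
            not ((a implies not d) implies not b): α-rule — add (a implies not d), not not b.
            not (c and e): β-rule — branch into not c  //  not e.
              branch 1.2.1.1 (add not c):
                (a implies not d): β-rule — branch into not a  //  not d.
                  branch 1.2.1.1.1 (add not a):
                    × closes — contains both a and not a.
                  branch 1.2.1.1.2 (add not d):
                    ○ open, literals {a=1, b=1, c=0, d=0}.
              branch 1.2.1.2 (add not e):
                (a implies not d): β-rule — branch into not a  //  not d.
                  branch 1.2.1.2.1 (add not a):
                    × closes — contains both a and not a.
                  branch 1.2.1.2.2 (add not d):
                    ○ open, literals {a=1, b=1, d=0, e=0}.
          branch 1.2.2 (add (e iff not a)):
            not (c and e): β-rule — branch into not c  //  not e.
              branch 1.2.2.1 (add not c):
                (e iff not a): β-rule — branch into e, not a  //  not e, not not a.
                  branch 1.2.2.1.1 (add e, not a):
                    × closes — contains both a and not a.
                  branch 1.2.2.1.2 (add not e, not not a):
                    ○ open, literals {a=1, c=0, d=0, e=0}.
              branch 1.2.2.2 (add not e):
                (e iff not a): β-rule — branch into e, not a  //  not e, not not a.
                  branch 1.2.2.2.1 (add e, not a):
                    × closes — contains both e and not e.
                  branch 1.2.2.2.2 (add not e, not not a):
                    ○ open, literals {a=1, d=0, e=0}.
  branch 2 (add not (a and (((a implies not d) implies not b) implies (e iff not a))), (d iff not (c and e))):
    not (a and (((a implies not d) implies not b) implies (e iff not a))): β-rule — branch into not a  //  not (((a implies not d) implies not b) implies (e iff not a)).
      branch 2.1 (add not a):
        (d iff not (c and e)): β-rule — branch into d, not (c and e)  //  not d, not not (c and e).
          branch 2.1.1 (add d, not (c and e)):
            not (c and e): β-rule — branch into not c  //  not e.
              branch 2.1.1.1 (add not c):
                ○ open, literals {a=0, c=0, d=1}.
              branch 2.1.1.2 (add not e):
                ○ open, literals {a=0, d=1, e=0}.
          branch 2.1.2 (add not d, not not (c and e)):
            not not (c and e): α-rule — add c, e.
            ○ open, literals {a=0, c=1, d=0, e=1}.
      branch 2.2 (add not (((a implies not d) implies not b) implies (e iff not a))):
        not (((a implies not d) implies not b) implies (e iff not a)): α-rule — add ((a implies not d) implies not b), not (e iff not a).
        (d iff not (c and e)): β-rule — branch into d, not (c and e)  //  not d, not not (c and e).
          branch 2.2.1 (add d, not (c and e)):
            ((a implies not d) implies not b): β-rule — branch into not (a implies not d)  //  not b.
              branch 2.2.1.1 (add not (a implies not d)):
                not (a implies not d): α-rule — add a, not not d.
                not (e iff not a): β-rule — branch into e, not not a  //  not e, not a.
                  branch 2.2.1.1.1 (add e, not not a):
                    not (c and e): β-rule — branch into not c  //  not e.
                      branch 2.2.1.1.1.1 (add not c):
                        ○ open, literals {a=1, c=0, d=1, e=1}.
                      branch 2.2.1.1.1.2 (add not e):
                        × closes — contains both e and not e.
                  branch 2.2.1.1.2 (add not e, not a):
                    × closes — contains both a and not a.
              branch 2.2.1.2 (add not b):
                not (e iff not a): β-rule — branch into e, not not a  //  not e, not a.
                  branch 2.2.1.2.1 (add e, not not a):
                    not (c and e): β-rule — branch into not c  //  not e.
                      branch 2.2.1.2.1.1 (add not c):
                        ○ open, literals {a=1, b=0, c=0, d=1, e=1}.
                      branch 2.2.1.2.1.2 (add not e):
                        × closes — contains both e and not e.
                  branch 2.2.1.2.2 (add not e, not a):
                    not (c and e): β-rule — branch into not c  //  not e.
                      branch 2.2.1.2.2.1 (add not c):
                        ○ open, literals {a=0, b=0, c=0, d=1, e=0}.
                      branch 2.2.1.2.2.2 (add not e):
                        ○ open, literals {a=0, b=0, d=1, e=0}.
          branch 2.2.2 (add not d, not not (c and e)):
            not not (c and e): α-rule — add c, e.
            ((a implies not d) implies not b): β-rule — branch into not (a implies not d)  //  not b.
              branch 2.2.2.1 (add not (a implies not d)):
                not (a implies not d): α-rule — add a, not not d.
                × closes — contains both d and not d.
              branch 2.2.2.2 (add not b):
                not (e iff not a): β-rule — branch into e, not not a  //  not e, not a.
                  branch 2.2.2.2.1 (add e, not not a):
                    ○ open, literals {a=1, b=0, c=1, d=0, e=1}.
                  branch 2.2.2.2.2 (add not e, not a):
                    × closes — contains both e and not e.
13 branches closed, 12 open.
An open branch gives a countermodel: a=1, b=1, c=0, d=0 (unmentioned atoms arbitrary); under it the original formula is false.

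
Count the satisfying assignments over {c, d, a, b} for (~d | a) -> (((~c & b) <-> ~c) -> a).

13

Initial set: {T ((~d | a) -> (((~c & b) <-> ~c) -> a))}.
T ((~d | a) -> (((~c & b) <-> ~c) -> a)): β-rule — branch into F (~d | a)  //  T (((~c & b) <-> ~c) -> a).
  branch 1 (add F (~d | a)):
    F (~d | a): α-rule — add F ~d, F a.
    ○ open, literals {a=0, d=1}.
  branch 2 (add T (((~c & b) <-> ~c) -> a)):
    T (((~c & b) <-> ~c) -> a): β-rule — branch into F ((~c & b) <-> ~c)  //  T a.
      branch 2.1 (add F ((~c & b) <-> ~c)):
        F ((~c & b) <-> ~c): β-rule — branch into T (~c & b), F ~c  //  F (~c & b), T ~c.
          branch 2.1.1 (add T (~c & b), F ~c):
            T (~c & b): α-rule — add T ~c, T b.
            × closes — contains both c and ~c.
          branch 2.1.2 (add F (~c & b), T ~c):
            F (~c & b): β-rule — branch into F ~c  //  F b.
              branch 2.1.2.1 (add F ~c):
                × closes — contains both c and ~c.
              branch 2.1.2.2 (add F b):
                ○ open, literals {b=0, c=0}.
      branch 2.2 (add T a):
        ○ open, literals {a=1}.
2 branches closed, 3 open.
Each open branch fixes some atoms; the unmentioned ones are free. Counting distinct full assignments: branch {a=0, d=1} (c, b) contributes 4 new; branch {b=0, c=0} (d, a) contributes 3 new; branch {a=1} (c, d, b) contributes 6 new. Total: 13.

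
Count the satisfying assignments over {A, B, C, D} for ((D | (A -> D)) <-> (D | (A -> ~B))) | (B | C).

Initial set: {T (((D | (A -> D)) <-> (D | (A -> ~B))) | (B | C))}.
T (((D | (A -> D)) <-> (D | (A -> ~B))) | (B | C)): β-rule — branch into T ((D | (A -> D)) <-> (D | (A -> ~B)))  //  T (B | C).
  branch 1 (add T ((D | (A -> D)) <-> (D | (A -> ~B)))):
    T ((D | (A -> D)) <-> (D | (A -> ~B))): β-rule — branch into T (D | (A -> D)), T (D | (A -> ~B))  //  F (D | (A -> D)), F (D | (A -> ~B)).
      branch 1.1 (add T (D | (A -> D)), T (D | (A -> ~B))):
        T (D | (A -> D)): β-rule — branch into T D  //  T (A -> D).
          branch 1.1.1 (add T D):
            T (D | (A -> ~B)): β-rule — branch into T D  //  T (A -> ~B).
              branch 1.1.1.1 (add T D):
                ○ open, literals {D=1}.
              branch 1.1.1.2 (add T (A -> ~B)):
                T (A -> ~B): β-rule — branch into F A  //  T ~B.
                  branch 1.1.1.2.1 (add F A):
                    ○ open, literals {A=0, D=1}.
                  branch 1.1.1.2.2 (add T ~B):
                    ○ open, literals {B=0, D=1}.
          branch 1.1.2 (add T (A -> D)):
            T (D | (A -> ~B)): β-rule — branch into T D  //  T (A -> ~B).
              branch 1.1.2.1 (add T D):
                T (A -> D): β-rule — branch into F A  //  T D.
                  branch 1.1.2.1.1 (add F A):
                    ○ open, literals {A=0, D=1}.
                  branch 1.1.2.1.2 (add T D):
                    ○ open, literals {D=1}.
              branch 1.1.2.2 (add T (A -> ~B)):
                T (A -> D): β-rule — branch into F A  //  T D.
                  branch 1.1.2.2.1 (add F A):
                    T (A -> ~B): β-rule — branch into F A  //  T ~B.
                      branch 1.1.2.2.1.1 (add F A):
                        ○ open, literals {A=0}.
                      branch 1.1.2.2.1.2 (add T ~B):
                        ○ open, literals {A=0, B=0}.
                  branch 1.1.2.2.2 (add T D):
                    T (A -> ~B): β-rule — branch into F A  //  T ~B.
                      branch 1.1.2.2.2.1 (add F A):
                        ○ open, literals {A=0, D=1}.
                      branch 1.1.2.2.2.2 (add T ~B):
                        ○ open, literals {B=0, D=1}.
      branch 1.2 (add F (D | (A -> D)), F (D | (A -> ~B))):
        F (D | (A -> D)): α-rule — add F D, F (A -> D).
        F (D | (A -> ~B)): α-rule — add F D, F (A -> ~B).
        F (A -> D): α-rule — add T A, F D.
        F (A -> ~B): α-rule — add T A, F ~B.
        ○ open, literals {A=1, B=1, D=0}.
  branch 2 (add T (B | C)):
    T (B | C): β-rule — branch into T B  //  T C.
      branch 2.1 (add T B):
        ○ open, literals {B=1}.
      branch 2.2 (add T C):
        ○ open, literals {C=1}.
0 branches closed, 12 open.
Each open branch fixes some atoms; the unmentioned ones are free. Counting distinct full assignments: branch {D=1} (A, B, C) contributes 8 new; branch {A=0, D=1} (B, C) contributes 0 new; branch {B=0, D=1} (A, C) contributes 0 new; branch {A=0, D=1} (B, C) contributes 0 new; branch {D=1} (A, B, C) contributes 0 new; branch {A=0} (B, C, D) contributes 4 new; branch {A=0, B=0} (C, D) contributes 0 new; branch {A=0, D=1} (B, C) contributes 0 new; branch {B=0, D=1} (A, C) contributes 0 new; branch {A=1, B=1, D=0} (C) contributes 2 new; branch {B=1} (A, C, D) contributes 0 new; branch {C=1} (A, B, D) contributes 1 new. Total: 15.

15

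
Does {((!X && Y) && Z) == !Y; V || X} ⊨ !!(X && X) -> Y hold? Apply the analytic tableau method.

Yes

Initial set: {(((!X && Y) && Z) == !Y); (V || X); !(!!(X && X) -> Y)}.
!(!!(X && X) -> Y): α-rule — add !!(X && X), !Y.
!!(X && X): drop double negation, giving (X && X).
(X && X): α-rule — add X, X.
(((!X && Y) && Z) == !Y): β-rule — branch into ((!X && Y) && Z), !Y  //  !((!X && Y) && Z), !!Y.
  branch 1 (add ((!X && Y) && Z), !Y):
    ((!X && Y) && Z): α-rule — add (!X && Y), Z.
    (!X && Y): α-rule — add !X, Y.
    × closes — contains both X and !X.
  branch 2 (add !((!X && Y) && Z), !!Y):
    × closes — contains both Y and !Y.
All 2 branches close.
Every branch closed, so the premises entail the conclusion.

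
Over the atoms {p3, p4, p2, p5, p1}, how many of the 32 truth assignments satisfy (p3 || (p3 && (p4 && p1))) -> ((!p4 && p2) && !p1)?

18

Initial set: {T ((p3 || (p3 && (p4 && p1))) -> ((!p4 && p2) && !p1))}.
T ((p3 || (p3 && (p4 && p1))) -> ((!p4 && p2) && !p1)): β-rule — branch into F (p3 || (p3 && (p4 && p1)))  //  T ((!p4 && p2) && !p1).
  branch 1 (add F (p3 || (p3 && (p4 && p1)))):
    F (p3 || (p3 && (p4 && p1))): α-rule — add F p3, F (p3 && (p4 && p1)).
    F (p3 && (p4 && p1)): β-rule — branch into F p3  //  F (p4 && p1).
      branch 1.1 (add F p3):
        ○ open, literals {p3=F}.
      branch 1.2 (add F (p4 && p1)):
        F (p4 && p1): β-rule — branch into F p4  //  F p1.
          branch 1.2.1 (add F p4):
            ○ open, literals {p3=F, p4=F}.
          branch 1.2.2 (add F p1):
            ○ open, literals {p1=F, p3=F}.
  branch 2 (add T ((!p4 && p2) && !p1)):
    T ((!p4 && p2) && !p1): α-rule — add T (!p4 && p2), T !p1.
    T (!p4 && p2): α-rule — add T !p4, T p2.
    ○ open, literals {p1=F, p2=T, p4=F}.
0 branches closed, 4 open.
Each open branch fixes some atoms; the unmentioned ones are free. Counting distinct full assignments: branch {p3=F} (p4, p2, p5, p1) contributes 16 new; branch {p3=F, p4=F} (p2, p5, p1) contributes 0 new; branch {p1=F, p3=F} (p4, p2, p5) contributes 0 new; branch {p1=F, p2=T, p4=F} (p3, p5) contributes 2 new. Total: 18.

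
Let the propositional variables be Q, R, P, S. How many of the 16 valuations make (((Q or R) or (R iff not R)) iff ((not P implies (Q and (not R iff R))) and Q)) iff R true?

Initial set: {((((Q or R) or (R iff not R)) iff ((not P implies (Q and (not R iff R))) and Q)) iff R)}.
((((Q or R) or (R iff not R)) iff ((not P implies (Q and (not R iff R))) and Q)) iff R): β-rule — branch into (((Q or R) or (R iff not R)) iff ((not P implies (Q and (not R iff R))) and Q)), R  //  not (((Q or R) or (R iff not R)) iff ((not P implies (Q and (not R iff R))) and Q)), not R.
  branch 1 (add (((Q or R) or (R iff not R)) iff ((not P implies (Q and (not R iff R))) and Q)), R):
    (((Q or R) or (R iff not R)) iff ((not P implies (Q and (not R iff R))) and Q)): β-rule — branch into ((Q or R) or (R iff not R)), ((not P implies (Q and (not R iff R))) and Q)  //  not ((Q or R) or (R iff not R)), not ((not P implies (Q and (not R iff R))) and Q).
      branch 1.1 (add ((Q or R) or (R iff not R)), ((not P implies (Q and (not R iff R))) and Q)):
        ((not P implies (Q and (not R iff R))) and Q): α-rule — add (not P implies (Q and (not R iff R))), Q.
        ((Q or R) or (R iff not R)): β-rule — branch into (Q or R)  //  (R iff not R).
          branch 1.1.1 (add (Q or R)):
            (not P implies (Q and (not R iff R))): β-rule — branch into not not P  //  (Q and (not R iff R)).
              branch 1.1.1.1 (add not not P):
                (Q or R): β-rule — branch into Q  //  R.
                  branch 1.1.1.1.1 (add Q):
                    ○ open, literals {P=1, Q=1, R=1}.
                  branch 1.1.1.1.2 (add R):
                    ○ open, literals {P=1, Q=1, R=1}.
              branch 1.1.1.2 (add (Q and (not R iff R))):
                (Q and (not R iff R)): α-rule — add Q, (not R iff R).
                (Q or R): β-rule — branch into Q  //  R.
                  branch 1.1.1.2.1 (add Q):
                    (not R iff R): β-rule — branch into not R, R  //  not not R, not R.
                      branch 1.1.1.2.1.1 (add not R, R):
                        × closes — contains both R and not R.
                      branch 1.1.1.2.1.2 (add not not R, not R):
                        × closes — contains both R and not R.
                  branch 1.1.1.2.2 (add R):
                    (not R iff R): β-rule — branch into not R, R  //  not not R, not R.
                      branch 1.1.1.2.2.1 (add not R, R):
                        × closes — contains both R and not R.
                      branch 1.1.1.2.2.2 (add not not R, not R):
                        × closes — contains both R and not R.
          branch 1.1.2 (add (R iff not R)):
            (not P implies (Q and (not R iff R))): β-rule — branch into not not P  //  (Q and (not R iff R)).
              branch 1.1.2.1 (add not not P):
                (R iff not R): β-rule — branch into R, not R  //  not R, not not R.
                  branch 1.1.2.1.1 (add R, not R):
                    × closes — contains both R and not R.
                  branch 1.1.2.1.2 (add not R, not not R):
                    × closes — contains both R and not R.
              branch 1.1.2.2 (add (Q and (not R iff R))):
                (Q and (not R iff R)): α-rule — add Q, (not R iff R).
                (R iff not R): β-rule — branch into R, not R  //  not R, not not R.
                  branch 1.1.2.2.1 (add R, not R):
                    × closes — contains both R and not R.
                  branch 1.1.2.2.2 (add not R, not not R):
                    × closes — contains both R and not R.
      branch 1.2 (add not ((Q or R) or (R iff not R)), not ((not P implies (Q and (not R iff R))) and Q)):
        not ((Q or R) or (R iff not R)): α-rule — add not (Q or R), not (R iff not R).
        not (Q or R): α-rule — add not Q, not R.
        × closes — contains both R and not R.
  branch 2 (add not (((Q or R) or (R iff not R)) iff ((not P implies (Q and (not R iff R))) and Q)), not R):
    not (((Q or R) or (R iff not R)) iff ((not P implies (Q and (not R iff R))) and Q)): β-rule — branch into ((Q or R) or (R iff not R)), not ((not P implies (Q and (not R iff R))) and Q)  //  not ((Q or R) or (R iff not R)), ((not P implies (Q and (not R iff R))) and Q).
      branch 2.1 (add ((Q or R) or (R iff not R)), not ((not P implies (Q and (not R iff R))) and Q)):
        ((Q or R) or (R iff not R)): β-rule — branch into (Q or R)  //  (R iff not R).
          branch 2.1.1 (add (Q or R)):
            not ((not P implies (Q and (not R iff R))) and Q): β-rule — branch into not (not P implies (Q and (not R iff R)))  //  not Q.
              branch 2.1.1.1 (add not (not P implies (Q and (not R iff R)))):
                not (not P implies (Q and (not R iff R))): α-rule — add not P, not (Q and (not R iff R)).
                (Q or R): β-rule — branch into Q  //  R.
                  branch 2.1.1.1.1 (add Q):
                    not (Q and (not R iff R)): β-rule — branch into not Q  //  not (not R iff R).
                      branch 2.1.1.1.1.1 (add not Q):
                        × closes — contains both Q and not Q.
                      branch 2.1.1.1.1.2 (add not (not R iff R)):
                        not (not R iff R): β-rule — branch into not R, not R  //  not not R, R.
                          branch 2.1.1.1.1.2.1 (add not R, not R):
                            ○ open, literals {P=0, Q=1, R=0}.
                          branch 2.1.1.1.1.2.2 (add not not R, R):
                            × closes — contains both R and not R.
                  branch 2.1.1.1.2 (add R):
                    × closes — contains both R and not R.
              branch 2.1.1.2 (add not Q):
                (Q or R): β-rule — branch into Q  //  R.
                  branch 2.1.1.2.1 (add Q):
                    × closes — contains both Q and not Q.
                  branch 2.1.1.2.2 (add R):
                    × closes — contains both R and not R.
          branch 2.1.2 (add (R iff not R)):
            not ((not P implies (Q and (not R iff R))) and Q): β-rule — branch into not (not P implies (Q and (not R iff R)))  //  not Q.
              branch 2.1.2.1 (add not (not P implies (Q and (not R iff R)))):
                not (not P implies (Q and (not R iff R))): α-rule — add not P, not (Q and (not R iff R)).
                (R iff not R): β-rule — branch into R, not R  //  not R, not not R.
                  branch 2.1.2.1.1 (add R, not R):
                    × closes — contains both R and not R.
                  branch 2.1.2.1.2 (add not R, not not R):
                    × closes — contains both R and not R.
              branch 2.1.2.2 (add not Q):
                (R iff not R): β-rule — branch into R, not R  //  not R, not not R.
                  branch 2.1.2.2.1 (add R, not R):
                    × closes — contains both R and not R.
                  branch 2.1.2.2.2 (add not R, not not R):
                    × closes — contains both R and not R.
      branch 2.2 (add not ((Q or R) or (R iff not R)), ((not P implies (Q and (not R iff R))) and Q)):
        not ((Q or R) or (R iff not R)): α-rule — add not (Q or R), not (R iff not R).
        ((not P implies (Q and (not R iff R))) and Q): α-rule — add (not P implies (Q and (not R iff R))), Q.
        not (Q or R): α-rule — add not Q, not R.
        × closes — contains both Q and not Q.
19 branches closed, 3 open.
Each open branch fixes some atoms; the unmentioned ones are free. Counting distinct full assignments: branch {P=1, Q=1, R=1} (S) contributes 2 new; branch {P=1, Q=1, R=1} (S) contributes 0 new; branch {P=0, Q=1, R=0} (S) contributes 2 new. Total: 4.

4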